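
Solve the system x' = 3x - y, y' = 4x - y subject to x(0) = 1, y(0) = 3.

x(t) = -te^(t) + e^(t), y(t) = -2te^(t) + 3e^(t)

Coefficient matrix A = [[3, -1], [4, -1]].
Characteristic polynomial det(A - λI) = λ^2 - 2λ + 1 = 0.
Single eigenvalue λ = 1 with algebraic multiplicity 2.
Eigenvector v = (-1,-2); generalized eigenvector w with (A-λI)w=v is (-1,-1).
General solution: e^(t)[c_1·v + c_2·(t·v + w)].
Applying x(0)=1, y(0)=3 gives c_1=-2, c_2=1.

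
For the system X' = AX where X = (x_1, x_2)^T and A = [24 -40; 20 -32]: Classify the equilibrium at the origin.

stable spiral

A = [[24,-40],[20,-32]]; det(A-λI) = λ^2 + 8λ + 32.
λ = -4 ± 4i: negative real part.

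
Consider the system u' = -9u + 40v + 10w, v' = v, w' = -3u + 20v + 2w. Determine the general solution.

u(t) = -5K_1e^(-3t) + 8K_2e^(t) + 2K_3e^(-4t), v(t) = K_2e^(t), w(t) = -3K_1e^(-3t) + 4K_2e^(t) + K_3e^(-4t)

Coefficient matrix A = [[-9, 40, 10], [0, 1, 0], [-3, 20, 2]].
det(A - λI) = 0 gives eigenvalues λ = -3, 1, -4.
For λ=-3: eigenvector (-5,0,-3).
For λ=1: eigenvector (8,1,4).
For λ=-4: eigenvector (2,0,1).
General solution: K_1e^(-3t)(-5,0,-3) + K_2e^(t)(8,1,4) + K_3e^(-4t)(2,0,1).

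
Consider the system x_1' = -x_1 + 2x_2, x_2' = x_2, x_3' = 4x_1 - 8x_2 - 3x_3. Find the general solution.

x_1(t) = C_1e^(-t) + C_2e^(t), x_2(t) = C_2e^(t), x_3(t) = 2C_1e^(-t) - C_2e^(t) + C_3e^(-3t)

Coefficient matrix A = [[-1, 2, 0], [0, 1, 0], [4, -8, -3]].
det(A - λI) = 0 gives eigenvalues λ = -1, 1, -3.
For λ=-1: eigenvector (1,0,2).
For λ=1: eigenvector (1,1,-1).
For λ=-3: eigenvector (0,0,1).
General solution: C_1e^(-t)(1,0,2) + C_2e^(t)(1,1,-1) + C_3e^(-3t)(0,0,1).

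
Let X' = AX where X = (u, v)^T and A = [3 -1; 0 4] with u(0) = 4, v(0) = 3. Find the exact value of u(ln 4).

A = [[3,-1],[0,4]]; eigenvalues λ = 3, 4.
Eigenvectors: (1,0) for λ=3, (-1,1) for λ=4.
From the initial condition, c_1 = 7, c_2 = 3.
u(ln 4) = (7)(4^3)(1) + (3)(4^4)(-1) = -320.

-320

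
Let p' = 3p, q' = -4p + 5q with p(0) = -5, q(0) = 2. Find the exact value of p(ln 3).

-135

A = [[3,0],[-4,5]]; eigenvalues λ = 3, 5.
Eigenvectors: (1,2) for λ=3, (0,1) for λ=5.
From the initial condition, c_1 = -5, c_2 = 12.
p(ln 3) = (-5)(3^3)(1) + (12)(3^5)(0) = -135.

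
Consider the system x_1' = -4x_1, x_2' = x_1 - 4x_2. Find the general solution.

x_1(t) = c_2e^(-4t), x_2(t) = c_1e^(-4t) + c_2te^(-4t) - c_2e^(-4t)

Coefficient matrix A = [[-4, 0], [1, -4]].
Characteristic polynomial det(A - λI) = λ^2 + 8λ + 16 = 0.
Single eigenvalue λ = -4 with algebraic multiplicity 2.
Eigenvector v = (0,1); generalized eigenvector w with (A-λI)w=v is (1,-1).
General solution: e^(-4t)[c_1·v + c_2·(t·v + w)].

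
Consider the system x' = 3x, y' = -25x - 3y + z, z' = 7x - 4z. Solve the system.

x(t) = c_1e^(3t), y(t) = -4c_1e^(3t) - c_2e^(-4t) + c_3e^(-3t), z(t) = c_1e^(3t) + c_2e^(-4t)

Coefficient matrix A = [[3, 0, 0], [-25, -3, 1], [7, 0, -4]].
det(A - λI) = 0 gives eigenvalues λ = 3, -4, -3.
For λ=3: eigenvector (1,-4,1).
For λ=-4: eigenvector (0,-1,1).
For λ=-3: eigenvector (0,1,0).
General solution: c_1e^(3t)(1,-4,1) + c_2e^(-4t)(0,-1,1) + c_3e^(-3t)(0,1,0).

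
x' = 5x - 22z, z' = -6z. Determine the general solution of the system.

Coefficient matrix A = [[5, -22], [0, -6]].
Characteristic polynomial det(A - λI) = λ^2 + λ - 30 = 0.
Eigenvalues λ = -6, 5.
For λ=-6: (A-λI) row 1 is [11, -22], so an eigenvector is (2, 1).
For λ=5: (A-λI) row 1 is [0, -22], so an eigenvector is (1, 0).
General solution: c_1e^(-6t)(2,1) + c_2e^(5t)(1,0).

x(t) = 2c_1e^(-6t) + c_2e^(5t), z(t) = c_1e^(-6t)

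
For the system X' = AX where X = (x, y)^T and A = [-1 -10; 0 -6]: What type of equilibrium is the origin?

stable node

A = [[-1,-10],[0,-6]]; det(A-λI) = λ^2 + 7λ + 6.
λ = -1, -6: both negative.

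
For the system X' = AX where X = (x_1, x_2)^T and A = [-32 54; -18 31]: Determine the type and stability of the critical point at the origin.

saddle

A = [[-32,54],[-18,31]]; det(A-λI) = λ^2 + λ - 20.
λ = -5, 4: opposite signs.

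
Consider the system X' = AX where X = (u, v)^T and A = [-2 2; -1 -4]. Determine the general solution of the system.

Coefficient matrix A = [[-2, 2], [-1, -4]].
Characteristic polynomial det(A - λI) = λ^2 + 6λ + 10 = 0.
Eigenvalues λ = -3 ± i (complex conjugate pair).
For λ=-3+i: an eigenvector is (1,0) - i(1,-1) = (1 - i, 0 + i).
A real fundamental pair from Re and Im of e^((-3+i)t)v: X_1 = e^(-3t)(cos(t)·(1,0) + sin(t)·(1,-1)), X_2 = e^(-3t)(sin(t)·(1,0) - cos(t)·(1,-1)).
General solution: C_1X_1 + C_2X_2.

u(t) = C_1e^(-3t)sin(t) + C_1e^(-3t)cos(t) + C_2e^(-3t)sin(t) - C_2e^(-3t)cos(t), v(t) = -C_1e^(-3t)sin(t) + C_2e^(-3t)cos(t)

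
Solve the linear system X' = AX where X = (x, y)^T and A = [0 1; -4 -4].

Coefficient matrix A = [[0, 1], [-4, -4]].
Characteristic polynomial det(A - λI) = λ^2 + 4λ + 4 = 0.
Single eigenvalue λ = -2 with algebraic multiplicity 2.
Eigenvector v = (-1,2); generalized eigenvector w with (A-λI)w=v is (1,-3).
General solution: e^(-2t)[C_1·v + C_2·(t·v + w)].

x(t) = -C_1e^(-2t) - C_2te^(-2t) + C_2e^(-2t), y(t) = 2C_1e^(-2t) + 2C_2te^(-2t) - 3C_2e^(-2t)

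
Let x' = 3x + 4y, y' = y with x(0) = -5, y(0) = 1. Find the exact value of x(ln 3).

A = [[3,4],[0,1]]; eigenvalues λ = 1, 3.
Eigenvectors: (2,-1) for λ=1, (-1,0) for λ=3.
From the initial condition, c_1 = -1, c_2 = 3.
x(ln 3) = (-1)(3^1)(2) + (3)(3^3)(-1) = -87.

-87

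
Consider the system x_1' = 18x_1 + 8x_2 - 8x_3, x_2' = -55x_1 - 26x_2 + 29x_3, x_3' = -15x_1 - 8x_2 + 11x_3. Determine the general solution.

Coefficient matrix A = [[18, 8, -8], [-55, -26, 29], [-15, -8, 11]].
det(A - λI) = 0 gives eigenvalues λ = 2, -2, 3.
For λ=2: eigenvector (1,-3,-1).
For λ=-2: eigenvector (-2,7,2).
For λ=3: eigenvector (0,1,1).
General solution: C_1e^(2t)(1,-3,-1) + C_2e^(-2t)(-2,7,2) + C_3e^(3t)(0,1,1).

x_1(t) = C_1e^(2t) - 2C_2e^(-2t), x_2(t) = -3C_1e^(2t) + 7C_2e^(-2t) + C_3e^(3t), x_3(t) = -C_1e^(2t) + 2C_2e^(-2t) + C_3e^(3t)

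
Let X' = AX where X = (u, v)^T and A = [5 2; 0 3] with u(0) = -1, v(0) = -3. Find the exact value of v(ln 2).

A = [[5,2],[0,3]]; eigenvalues λ = 3, 5.
Eigenvectors: (1,-1) for λ=3, (1,0) for λ=5.
From the initial condition, c_1 = 3, c_2 = -4.
v(ln 2) = (3)(2^3)(-1) + (-4)(2^5)(0) = -24.

-24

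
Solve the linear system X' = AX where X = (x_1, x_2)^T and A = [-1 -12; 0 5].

Coefficient matrix A = [[-1, -12], [0, 5]].
Characteristic polynomial det(A - λI) = λ^2 - 4λ - 5 = 0.
Eigenvalues λ = 5, -1.
For λ=5: (A-λI) row 1 is [-6, -12], so an eigenvector is (2, -1).
For λ=-1: (A-λI) row 1 is [0, -12], so an eigenvector is (1, 0).
General solution: C_1e^(5t)(2,-1) + C_2e^(-t)(1,0).

x_1(t) = 2C_1e^(5t) + C_2e^(-t), x_2(t) = -C_1e^(5t)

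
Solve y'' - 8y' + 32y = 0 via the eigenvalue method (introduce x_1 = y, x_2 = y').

Let x_1 = y, x_2 = y'. Then x_1' = x_2 and x_2' = -32x_1 + 8x_2.
A = [[0,1],[-32,8]]; det(A-λI) = λ^2 - 8λ + 32.
Eigenvalues λ = 4 ± 4i.

y(t) = c_1e^(4t)cos(4t) + c_2e^(4t)sin(4t)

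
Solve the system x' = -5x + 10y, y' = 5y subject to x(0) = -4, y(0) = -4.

Coefficient matrix A = [[-5, 10], [0, 5]].
Characteristic polynomial det(A - λI) = λ^2 - 25 = 0.
Eigenvalues λ = 5, -5.
For λ=5: (A-λI) row 1 is [-10, 10], so an eigenvector is (-1, -1).
For λ=-5: (A-λI) row 1 is [0, 10], so an eigenvector is (1, 0).
General solution: c_1e^(5t)(-1,-1) + c_2e^(-5t)(1,0).
Applying x(0)=-4, y(0)=-4 gives c_1=4, c_2=0.

x(t) = -4e^(5t), y(t) = -4e^(5t)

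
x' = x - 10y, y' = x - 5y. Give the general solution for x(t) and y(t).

Coefficient matrix A = [[1, -10], [1, -5]].
Characteristic polynomial det(A - λI) = λ^2 + 4λ + 5 = 0.
Eigenvalues λ = -2 ± i (complex conjugate pair).
For λ=-2+i: an eigenvector is (-3,-1) - i(1,0) = (-3 - i, -1).
A real fundamental pair from Re and Im of e^((-2+i)t)v: X_1 = e^(-2t)(cos(t)·(-3,-1) + sin(t)·(1,0)), X_2 = e^(-2t)(sin(t)·(-3,-1) - cos(t)·(1,0)).
General solution: C_1X_1 + C_2X_2.

x(t) = C_1e^(-2t)sin(t) - 3C_1e^(-2t)cos(t) - 3C_2e^(-2t)sin(t) - C_2e^(-2t)cos(t), y(t) = -C_1e^(-2t)cos(t) - C_2e^(-2t)sin(t)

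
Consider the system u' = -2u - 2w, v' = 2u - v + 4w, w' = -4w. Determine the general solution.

u(t) = c_1e^(-2t) + c_3e^(-4t), v(t) = -2c_1e^(-2t) + c_2e^(-t) - 2c_3e^(-4t), w(t) = c_3e^(-4t)

Coefficient matrix A = [[-2, 0, -2], [2, -1, 4], [0, 0, -4]].
det(A - λI) = 0 gives eigenvalues λ = -2, -1, -4.
For λ=-2: eigenvector (1,-2,0).
For λ=-1: eigenvector (0,1,0).
For λ=-4: eigenvector (1,-2,1).
General solution: c_1e^(-2t)(1,-2,0) + c_2e^(-t)(0,1,0) + c_3e^(-4t)(1,-2,1).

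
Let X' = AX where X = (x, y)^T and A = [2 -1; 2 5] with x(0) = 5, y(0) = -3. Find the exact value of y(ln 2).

8

A = [[2,-1],[2,5]]; eigenvalues λ = 3, 4.
Eigenvectors: (-1,1) for λ=3, (1,-2) for λ=4.
From the initial condition, c_1 = -7, c_2 = -2.
y(ln 2) = (-7)(2^3)(1) + (-2)(2^4)(-2) = 8.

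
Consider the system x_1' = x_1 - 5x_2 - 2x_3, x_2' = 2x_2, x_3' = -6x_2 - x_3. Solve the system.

x_1(t) = -K_1e^(t) - K_2e^(2t) + K_3e^(-t), x_2(t) = K_2e^(2t), x_3(t) = -2K_2e^(2t) + K_3e^(-t)

Coefficient matrix A = [[1, -5, -2], [0, 2, 0], [0, -6, -1]].
det(A - λI) = 0 gives eigenvalues λ = 1, 2, -1.
For λ=1: eigenvector (-1,0,0).
For λ=2: eigenvector (-1,1,-2).
For λ=-1: eigenvector (1,0,1).
General solution: K_1e^(t)(-1,0,0) + K_2e^(2t)(-1,1,-2) + K_3e^(-t)(1,0,1).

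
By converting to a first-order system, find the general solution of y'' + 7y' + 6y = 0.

y(t) = C_1e^(-6t) + C_2e^(-t)

Let x_1 = y, x_2 = y'. Then x_1' = x_2 and x_2' = -6x_1 - 7x_2.
A = [[0,1],[-6,-7]]; det(A-λI) = λ^2 + 7λ + 6.
Eigenvalues λ = -6, -1 with eigenvectors (1,-6), (1,-1).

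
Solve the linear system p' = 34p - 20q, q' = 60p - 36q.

p(t) = 2C_1e^(4t) + C_2e^(-6t), q(t) = 3C_1e^(4t) + 2C_2e^(-6t)

Coefficient matrix A = [[34, -20], [60, -36]].
Characteristic polynomial det(A - λI) = λ^2 + 2λ - 24 = 0.
Eigenvalues λ = 4, -6.
For λ=4: (A-λI) row 1 is [30, -20], so an eigenvector is (2, 3).
For λ=-6: (A-λI) row 1 is [40, -20], so an eigenvector is (1, 2).
General solution: C_1e^(4t)(2,3) + C_2e^(-6t)(1,2).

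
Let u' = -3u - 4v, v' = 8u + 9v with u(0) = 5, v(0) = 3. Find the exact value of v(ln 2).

486

A = [[-3,-4],[8,9]]; eigenvalues λ = 5, 1.
Eigenvectors: (1,-2) for λ=5, (1,-1) for λ=1.
From the initial condition, c_1 = -8, c_2 = 13.
v(ln 2) = (-8)(2^5)(-2) + (13)(2^1)(-1) = 486.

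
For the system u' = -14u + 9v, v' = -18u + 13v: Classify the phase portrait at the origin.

saddle

A = [[-14,9],[-18,13]]; det(A-λI) = λ^2 + λ - 20.
λ = 4, -5: opposite signs.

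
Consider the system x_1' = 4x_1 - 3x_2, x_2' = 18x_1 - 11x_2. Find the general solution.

Coefficient matrix A = [[4, -3], [18, -11]].
Characteristic polynomial det(A - λI) = λ^2 + 7λ + 10 = 0.
Eigenvalues λ = -2, -5.
For λ=-2: (A-λI) row 1 is [6, -3], so an eigenvector is (-1, -2).
For λ=-5: (A-λI) row 1 is [9, -3], so an eigenvector is (1, 3).
General solution: C_1e^(-2t)(-1,-2) + C_2e^(-5t)(1,3).

x_1(t) = -C_1e^(-2t) + C_2e^(-5t), x_2(t) = -2C_1e^(-2t) + 3C_2e^(-5t)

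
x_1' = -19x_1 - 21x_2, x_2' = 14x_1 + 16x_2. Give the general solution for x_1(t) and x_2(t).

Coefficient matrix A = [[-19, -21], [14, 16]].
Characteristic polynomial det(A - λI) = λ^2 + 3λ - 10 = 0.
Eigenvalues λ = 2, -5.
For λ=2: (A-λI) row 1 is [-21, -21], so an eigenvector is (-1, 1).
For λ=-5: (A-λI) row 1 is [-14, -21], so an eigenvector is (-3, 2).
General solution: K_1e^(2t)(-1,1) + K_2e^(-5t)(-3,2).

x_1(t) = -K_1e^(2t) - 3K_2e^(-5t), x_2(t) = K_1e^(2t) + 2K_2e^(-5t)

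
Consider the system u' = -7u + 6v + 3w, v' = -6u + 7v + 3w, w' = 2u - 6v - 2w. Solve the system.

u(t) = c_1e^(-t) - 3c_3e^(-2t), v(t) = c_2e^(t) - c_3e^(-2t), w(t) = 2c_1e^(-t) - 2c_2e^(t) - 3c_3e^(-2t)

Coefficient matrix A = [[-7, 6, 3], [-6, 7, 3], [2, -6, -2]].
det(A - λI) = 0 gives eigenvalues λ = -1, 1, -2.
For λ=-1: eigenvector (1,0,2).
For λ=1: eigenvector (0,1,-2).
For λ=-2: eigenvector (-3,-1,-3).
General solution: c_1e^(-t)(1,0,2) + c_2e^(t)(0,1,-2) + c_3e^(-2t)(-3,-1,-3).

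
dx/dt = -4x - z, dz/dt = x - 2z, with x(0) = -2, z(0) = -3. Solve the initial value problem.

Coefficient matrix A = [[-4, -1], [1, -2]].
Characteristic polynomial det(A - λI) = λ^2 + 6λ + 9 = 0.
Single eigenvalue λ = -3 with algebraic multiplicity 2.
Eigenvector v = (1,-1); generalized eigenvector w with (A-λI)w=v is (-2,1).
General solution: e^(-3t)[c_1·v + c_2·(t·v + w)].
Applying x(0)=-2, z(0)=-3 gives c_1=8, c_2=5.

x(t) = 5te^(-3t) - 2e^(-3t), z(t) = -5te^(-3t) - 3e^(-3t)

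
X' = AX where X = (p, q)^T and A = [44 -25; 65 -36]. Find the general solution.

Coefficient matrix A = [[44, -25], [65, -36]].
Characteristic polynomial det(A - λI) = λ^2 - 8λ + 41 = 0.
Eigenvalues λ = 4 ± 5i (complex conjugate pair).
For λ=4+5i: an eigenvector is (-1,-2) - i(2,3) = (-1 - 2i, -2 - 3i).
A real fundamental pair from Re and Im of e^((4+5i)t)v: X_1 = e^(4t)(cos(5t)·(-1,-2) + sin(5t)·(2,3)), X_2 = e^(4t)(sin(5t)·(-1,-2) - cos(5t)·(2,3)).
General solution: K_1X_1 + K_2X_2.

p(t) = 2K_1e^(4t)sin(5t) - K_1e^(4t)cos(5t) - K_2e^(4t)sin(5t) - 2K_2e^(4t)cos(5t), q(t) = 3K_1e^(4t)sin(5t) - 2K_1e^(4t)cos(5t) - 2K_2e^(4t)sin(5t) - 3K_2e^(4t)cos(5t)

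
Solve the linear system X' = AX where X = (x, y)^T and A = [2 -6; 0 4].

Coefficient matrix A = [[2, -6], [0, 4]].
Characteristic polynomial det(A - λI) = λ^2 - 6λ + 8 = 0.
Eigenvalues λ = 4, 2.
For λ=4: (A-λI) row 1 is [-2, -6], so an eigenvector is (3, -1).
For λ=2: (A-λI) row 1 is [0, -6], so an eigenvector is (1, 0).
General solution: c_1e^(4t)(3,-1) + c_2e^(2t)(1,0).

x(t) = 3c_1e^(4t) + c_2e^(2t), y(t) = -c_1e^(4t)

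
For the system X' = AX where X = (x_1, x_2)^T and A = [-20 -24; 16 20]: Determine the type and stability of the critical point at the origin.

A = [[-20,-24],[16,20]]; det(A-λI) = λ^2 - 16.
λ = 4, -4: opposite signs.

saddle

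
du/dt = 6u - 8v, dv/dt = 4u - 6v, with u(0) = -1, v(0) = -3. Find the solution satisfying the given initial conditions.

u(t) = 4e^(2t) - 5e^(-2t), v(t) = 2e^(2t) - 5e^(-2t)

Coefficient matrix A = [[6, -8], [4, -6]].
Characteristic polynomial det(A - λI) = λ^2 - 4 = 0.
Eigenvalues λ = -2, 2.
For λ=-2: (A-λI) row 1 is [8, -8], so an eigenvector is (1, 1).
For λ=2: (A-λI) row 1 is [4, -8], so an eigenvector is (-2, -1).
General solution: C_1e^(-2t)(1,1) + C_2e^(2t)(-2,-1).
Applying u(0)=-1, v(0)=-3 gives C_1=-5, C_2=-2.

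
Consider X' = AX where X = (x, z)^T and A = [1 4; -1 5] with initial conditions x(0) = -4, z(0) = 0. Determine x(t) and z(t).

Coefficient matrix A = [[1, 4], [-1, 5]].
Characteristic polynomial det(A - λI) = λ^2 - 6λ + 9 = 0.
Single eigenvalue λ = 3 with algebraic multiplicity 2.
Eigenvector v = (2,1); generalized eigenvector w with (A-λI)w=v is (1,1).
General solution: e^(3t)[K_1·v + K_2·(t·v + w)].
Applying x(0)=-4, z(0)=0 gives K_1=-4, K_2=4.

x(t) = 8te^(3t) - 4e^(3t), z(t) = 4te^(3t)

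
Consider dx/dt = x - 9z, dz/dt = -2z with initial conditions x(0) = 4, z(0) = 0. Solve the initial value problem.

x(t) = 4e^(t), z(t) = 0

Coefficient matrix A = [[1, -9], [0, -2]].
Characteristic polynomial det(A - λI) = λ^2 + λ - 2 = 0.
Eigenvalues λ = -2, 1.
For λ=-2: (A-λI) row 1 is [3, -9], so an eigenvector is (-3, -1).
For λ=1: (A-λI) row 1 is [0, -9], so an eigenvector is (-1, 0).
General solution: c_1e^(-2t)(-3,-1) + c_2e^(t)(-1,0).
Applying x(0)=4, z(0)=0 gives c_1=0, c_2=-4.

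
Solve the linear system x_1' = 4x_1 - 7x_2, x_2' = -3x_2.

x_1(t) = -K_1e^(-3t) + K_2e^(4t), x_2(t) = -K_1e^(-3t)

Coefficient matrix A = [[4, -7], [0, -3]].
Characteristic polynomial det(A - λI) = λ^2 - λ - 12 = 0.
Eigenvalues λ = -3, 4.
For λ=-3: (A-λI) row 1 is [7, -7], so an eigenvector is (-1, -1).
For λ=4: (A-λI) row 1 is [0, -7], so an eigenvector is (1, 0).
General solution: K_1e^(-3t)(-1,-1) + K_2e^(4t)(1,0).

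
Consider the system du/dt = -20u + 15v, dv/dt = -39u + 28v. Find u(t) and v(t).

u(t) = -2c_1e^(4t)sin(3t) - c_1e^(4t)cos(3t) - c_2e^(4t)sin(3t) + 2c_2e^(4t)cos(3t), v(t) = -3c_1e^(4t)sin(3t) - 2c_1e^(4t)cos(3t) - 2c_2e^(4t)sin(3t) + 3c_2e^(4t)cos(3t)

Coefficient matrix A = [[-20, 15], [-39, 28]].
Characteristic polynomial det(A - λI) = λ^2 - 8λ + 25 = 0.
Eigenvalues λ = 4 ± 3i (complex conjugate pair).
For λ=4+3i: an eigenvector is (-1,-2) - i(-2,-3) = (-1 + 2i, -2 + 3i).
A real fundamental pair from Re and Im of e^((4+3i)t)v: X_1 = e^(4t)(cos(3t)·(-1,-2) + sin(3t)·(-2,-3)), X_2 = e^(4t)(sin(3t)·(-1,-2) - cos(3t)·(-2,-3)).
General solution: c_1X_1 + c_2X_2.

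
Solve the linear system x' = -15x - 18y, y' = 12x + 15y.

x(t) = -3K_1e^(-3t) - K_2e^(3t), y(t) = 2K_1e^(-3t) + K_2e^(3t)

Coefficient matrix A = [[-15, -18], [12, 15]].
Characteristic polynomial det(A - λI) = λ^2 - 9 = 0.
Eigenvalues λ = -3, 3.
For λ=-3: (A-λI) row 1 is [-12, -18], so an eigenvector is (-3, 2).
For λ=3: (A-λI) row 1 is [-18, -18], so an eigenvector is (-1, 1).
General solution: K_1e^(-3t)(-3,2) + K_2e^(3t)(-1,1).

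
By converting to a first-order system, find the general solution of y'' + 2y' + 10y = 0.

y(t) = C_1e^(-t)cos(3t) + C_2e^(-t)sin(3t)

Let x_1 = y, x_2 = y'. Then x_1' = x_2 and x_2' = -10x_1 - 2x_2.
A = [[0,1],[-10,-2]]; det(A-λI) = λ^2 + 2λ + 10.
Eigenvalues λ = -1 ± 3i.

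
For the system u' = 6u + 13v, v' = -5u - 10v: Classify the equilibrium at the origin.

A = [[6,13],[-5,-10]]; det(A-λI) = λ^2 + 4λ + 5.
λ = -2 ± i: negative real part.

stable spiral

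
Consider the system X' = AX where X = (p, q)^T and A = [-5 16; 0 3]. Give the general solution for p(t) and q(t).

Coefficient matrix A = [[-5, 16], [0, 3]].
Characteristic polynomial det(A - λI) = λ^2 + 2λ - 15 = 0.
Eigenvalues λ = 3, -5.
For λ=3: (A-λI) row 1 is [-8, 16], so an eigenvector is (2, 1).
For λ=-5: (A-λI) row 1 is [0, 16], so an eigenvector is (-1, 0).
General solution: K_1e^(3t)(2,1) + K_2e^(-5t)(-1,0).

p(t) = 2K_1e^(3t) - K_2e^(-5t), q(t) = K_1e^(3t)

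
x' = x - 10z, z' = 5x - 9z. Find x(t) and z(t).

Coefficient matrix A = [[1, -10], [5, -9]].
Characteristic polynomial det(A - λI) = λ^2 + 8λ + 41 = 0.
Eigenvalues λ = -4 ± 5i (complex conjugate pair).
For λ=-4+5i: an eigenvector is (1,1) - i(-1,0) = (1 + i, 1).
A real fundamental pair from Re and Im of e^((-4+5i)t)v: X_1 = e^(-4t)(cos(5t)·(1,1) + sin(5t)·(-1,0)), X_2 = e^(-4t)(sin(5t)·(1,1) - cos(5t)·(-1,0)).
General solution: K_1X_1 + K_2X_2.

x(t) = -K_1e^(-4t)sin(5t) + K_1e^(-4t)cos(5t) + K_2e^(-4t)sin(5t) + K_2e^(-4t)cos(5t), z(t) = K_1e^(-4t)cos(5t) + K_2e^(-4t)sin(5t)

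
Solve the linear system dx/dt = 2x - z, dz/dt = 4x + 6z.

x(t) = -C_1e^(4t) - C_2te^(4t) - C_2e^(4t), z(t) = 2C_1e^(4t) + 2C_2te^(4t) + 3C_2e^(4t)

Coefficient matrix A = [[2, -1], [4, 6]].
Characteristic polynomial det(A - λI) = λ^2 - 8λ + 16 = 0.
Single eigenvalue λ = 4 with algebraic multiplicity 2.
Eigenvector v = (-1,2); generalized eigenvector w with (A-λI)w=v is (-1,3).
General solution: e^(4t)[C_1·v + C_2·(t·v + w)].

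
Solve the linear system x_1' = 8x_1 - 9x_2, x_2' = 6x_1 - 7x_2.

x_1(t) = K_1e^(-t) + 3K_2e^(2t), x_2(t) = K_1e^(-t) + 2K_2e^(2t)

Coefficient matrix A = [[8, -9], [6, -7]].
Characteristic polynomial det(A - λI) = λ^2 - λ - 2 = 0.
Eigenvalues λ = -1, 2.
For λ=-1: (A-λI) row 1 is [9, -9], so an eigenvector is (1, 1).
For λ=2: (A-λI) row 1 is [6, -9], so an eigenvector is (3, 2).
General solution: K_1e^(-t)(1,1) + K_2e^(2t)(3,2).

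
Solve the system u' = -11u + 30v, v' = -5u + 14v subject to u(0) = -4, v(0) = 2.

u(t) = 20e^(4t) - 24e^(-t), v(t) = 10e^(4t) - 8e^(-t)

Coefficient matrix A = [[-11, 30], [-5, 14]].
Characteristic polynomial det(A - λI) = λ^2 - 3λ - 4 = 0.
Eigenvalues λ = -1, 4.
For λ=-1: (A-λI) row 1 is [-10, 30], so an eigenvector is (3, 1).
For λ=4: (A-λI) row 1 is [-15, 30], so an eigenvector is (-2, -1).
General solution: c_1e^(-t)(3,1) + c_2e^(4t)(-2,-1).
Applying u(0)=-4, v(0)=2 gives c_1=-8, c_2=-10.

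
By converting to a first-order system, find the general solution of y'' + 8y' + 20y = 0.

y(t) = C_1e^(-4t)cos(2t) + C_2e^(-4t)sin(2t)

Let x_1 = y, x_2 = y'. Then x_1' = x_2 and x_2' = -20x_1 - 8x_2.
A = [[0,1],[-20,-8]]; det(A-λI) = λ^2 + 8λ + 20.
Eigenvalues λ = -4 ± 2i.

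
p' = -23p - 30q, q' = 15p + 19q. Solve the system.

p(t) = -K_1e^(-2t)sin(3t) + 3K_1e^(-2t)cos(3t) + 3K_2e^(-2t)sin(3t) + K_2e^(-2t)cos(3t), q(t) = K_1e^(-2t)sin(3t) - 2K_1e^(-2t)cos(3t) - 2K_2e^(-2t)sin(3t) - K_2e^(-2t)cos(3t)

Coefficient matrix A = [[-23, -30], [15, 19]].
Characteristic polynomial det(A - λI) = λ^2 + 4λ + 13 = 0.
Eigenvalues λ = -2 ± 3i (complex conjugate pair).
For λ=-2+3i: an eigenvector is (3,-2) - i(-1,1) = (3 + i, -2 - i).
A real fundamental pair from Re and Im of e^((-2+3i)t)v: X_1 = e^(-2t)(cos(3t)·(3,-2) + sin(3t)·(-1,1)), X_2 = e^(-2t)(sin(3t)·(3,-2) - cos(3t)·(-1,1)).
General solution: K_1X_1 + K_2X_2.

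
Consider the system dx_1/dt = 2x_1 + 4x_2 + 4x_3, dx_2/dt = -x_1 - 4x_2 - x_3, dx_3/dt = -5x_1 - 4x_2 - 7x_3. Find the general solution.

Coefficient matrix A = [[2, 4, 4], [-1, -4, -1], [-5, -4, -7]].
det(A - λI) = 0 gives eigenvalues λ = -2, -4, -3.
For λ=-2: eigenvector (1,0,-1).
For λ=-4: eigenvector (-2,1,2).
For λ=-3: eigenvector (0,-1,1).
General solution: C_1e^(-2t)(1,0,-1) + C_2e^(-4t)(-2,1,2) + C_3e^(-3t)(0,-1,1).

x_1(t) = C_1e^(-2t) - 2C_2e^(-4t), x_2(t) = C_2e^(-4t) - C_3e^(-3t), x_3(t) = -C_1e^(-2t) + 2C_2e^(-4t) + C_3e^(-3t)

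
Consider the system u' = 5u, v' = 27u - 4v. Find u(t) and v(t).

Coefficient matrix A = [[5, 0], [27, -4]].
Characteristic polynomial det(A - λI) = λ^2 - λ - 20 = 0.
Eigenvalues λ = 5, -4.
For λ=5: (A-λI) row 2 is [27, -9], so an eigenvector is (1, 3).
For λ=-4: (A-λI) row 1 is [9, 0], so an eigenvector is (0, -1).
General solution: K_1e^(5t)(1,3) + K_2e^(-4t)(0,-1).

u(t) = K_1e^(5t), v(t) = 3K_1e^(5t) - K_2e^(-4t)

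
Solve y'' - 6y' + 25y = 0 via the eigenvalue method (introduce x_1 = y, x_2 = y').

Let x_1 = y, x_2 = y'. Then x_1' = x_2 and x_2' = -25x_1 + 6x_2.
A = [[0,1],[-25,6]]; det(A-λI) = λ^2 - 6λ + 25.
Eigenvalues λ = 3 ± 4i.

y(t) = C_1e^(3t)cos(4t) + C_2e^(3t)sin(4t)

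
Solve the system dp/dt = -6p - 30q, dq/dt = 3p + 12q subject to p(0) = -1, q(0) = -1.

Coefficient matrix A = [[-6, -30], [3, 12]].
Characteristic polynomial det(A - λI) = λ^2 - 6λ + 18 = 0.
Eigenvalues λ = 3 ± 3i (complex conjugate pair).
For λ=3+3i: an eigenvector is (1,0) - i(-3,1) = (1 + 3i, 0 - i).
A real fundamental pair from Re and Im of e^((3+3i)t)v: X_1 = e^(3t)(cos(3t)·(1,0) + sin(3t)·(-3,1)), X_2 = e^(3t)(sin(3t)·(1,0) - cos(3t)·(-3,1)).
General solution: K_1X_1 + K_2X_2.
Applying p(0)=-1, q(0)=-1 gives K_1=-4, K_2=1.

p(t) = 13e^(3t)sin(3t) - e^(3t)cos(3t), q(t) = -4e^(3t)sin(3t) - e^(3t)cos(3t)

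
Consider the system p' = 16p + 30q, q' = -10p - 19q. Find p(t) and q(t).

p(t) = 2C_1e^(t) - 3C_2e^(-4t), q(t) = -C_1e^(t) + 2C_2e^(-4t)

Coefficient matrix A = [[16, 30], [-10, -19]].
Characteristic polynomial det(A - λI) = λ^2 + 3λ - 4 = 0.
Eigenvalues λ = 1, -4.
For λ=1: (A-λI) row 1 is [15, 30], so an eigenvector is (2, -1).
For λ=-4: (A-λI) row 1 is [20, 30], so an eigenvector is (-3, 2).
General solution: C_1e^(t)(2,-1) + C_2e^(-4t)(-3,2).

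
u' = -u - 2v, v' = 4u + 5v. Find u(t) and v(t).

Coefficient matrix A = [[-1, -2], [4, 5]].
Characteristic polynomial det(A - λI) = λ^2 - 4λ + 3 = 0.
Eigenvalues λ = 3, 1.
For λ=3: (A-λI) row 1 is [-4, -2], so an eigenvector is (1, -2).
For λ=1: (A-λI) row 1 is [-2, -2], so an eigenvector is (1, -1).
General solution: C_1e^(3t)(1,-2) + C_2e^(t)(1,-1).

u(t) = C_1e^(3t) + C_2e^(t), v(t) = -2C_1e^(3t) - C_2e^(t)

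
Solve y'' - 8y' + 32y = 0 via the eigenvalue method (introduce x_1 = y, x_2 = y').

y(t) = c_1e^(4t)cos(4t) + c_2e^(4t)sin(4t)

Let x_1 = y, x_2 = y'. Then x_1' = x_2 and x_2' = -32x_1 + 8x_2.
A = [[0,1],[-32,8]]; det(A-λI) = λ^2 - 8λ + 32.
Eigenvalues λ = 4 ± 4i.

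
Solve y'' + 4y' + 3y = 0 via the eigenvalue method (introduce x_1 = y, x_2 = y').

Let x_1 = y, x_2 = y'. Then x_1' = x_2 and x_2' = -3x_1 - 4x_2.
A = [[0,1],[-3,-4]]; det(A-λI) = λ^2 + 4λ + 3.
Eigenvalues λ = -1, -3 with eigenvectors (1,-1), (1,-3).

y(t) = c_1e^(-t) + c_2e^(-3t)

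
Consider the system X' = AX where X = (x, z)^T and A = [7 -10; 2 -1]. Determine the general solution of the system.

Coefficient matrix A = [[7, -10], [2, -1]].
Characteristic polynomial det(A - λI) = λ^2 - 6λ + 13 = 0.
Eigenvalues λ = 3 ± 2i (complex conjugate pair).
For λ=3+2i: an eigenvector is (-1,0) - i(-2,-1) = (-1 + 2i, 0 + i).
A real fundamental pair from Re and Im of e^((3+2i)t)v: X_1 = e^(3t)(cos(2t)·(-1,0) + sin(2t)·(-2,-1)), X_2 = e^(3t)(sin(2t)·(-1,0) - cos(2t)·(-2,-1)).
General solution: c_1X_1 + c_2X_2.

x(t) = -2c_1e^(3t)sin(2t) - c_1e^(3t)cos(2t) - c_2e^(3t)sin(2t) + 2c_2e^(3t)cos(2t), z(t) = -c_1e^(3t)sin(2t) + c_2e^(3t)cos(2t)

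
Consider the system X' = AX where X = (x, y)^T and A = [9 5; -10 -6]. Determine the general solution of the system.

Coefficient matrix A = [[9, 5], [-10, -6]].
Characteristic polynomial det(A - λI) = λ^2 - 3λ - 4 = 0.
Eigenvalues λ = -1, 4.
For λ=-1: (A-λI) row 1 is [10, 5], so an eigenvector is (-1, 2).
For λ=4: (A-λI) row 1 is [5, 5], so an eigenvector is (-1, 1).
General solution: K_1e^(-t)(-1,2) + K_2e^(4t)(-1,1).

x(t) = -K_1e^(-t) - K_2e^(4t), y(t) = 2K_1e^(-t) + K_2e^(4t)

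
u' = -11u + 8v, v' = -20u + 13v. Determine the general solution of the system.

u(t) = c_1e^(t)sin(4t) + c_1e^(t)cos(4t) + c_2e^(t)sin(4t) - c_2e^(t)cos(4t), v(t) = c_1e^(t)sin(4t) + 2c_1e^(t)cos(4t) + 2c_2e^(t)sin(4t) - c_2e^(t)cos(4t)

Coefficient matrix A = [[-11, 8], [-20, 13]].
Characteristic polynomial det(A - λI) = λ^2 - 2λ + 17 = 0.
Eigenvalues λ = 1 ± 4i (complex conjugate pair).
For λ=1+4i: an eigenvector is (1,2) - i(1,1) = (1 - i, 2 - i).
A real fundamental pair from Re and Im of e^((1+4i)t)v: X_1 = e^(t)(cos(4t)·(1,2) + sin(4t)·(1,1)), X_2 = e^(t)(sin(4t)·(1,2) - cos(4t)·(1,1)).
General solution: c_1X_1 + c_2X_2.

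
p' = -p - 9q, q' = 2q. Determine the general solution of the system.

p(t) = 3C_1e^(2t) + C_2e^(-t), q(t) = -C_1e^(2t)

Coefficient matrix A = [[-1, -9], [0, 2]].
Characteristic polynomial det(A - λI) = λ^2 - λ - 2 = 0.
Eigenvalues λ = 2, -1.
For λ=2: (A-λI) row 1 is [-3, -9], so an eigenvector is (3, -1).
For λ=-1: (A-λI) row 1 is [0, -9], so an eigenvector is (1, 0).
General solution: C_1e^(2t)(3,-1) + C_2e^(-t)(1,0).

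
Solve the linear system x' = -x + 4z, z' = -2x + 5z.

Coefficient matrix A = [[-1, 4], [-2, 5]].
Characteristic polynomial det(A - λI) = λ^2 - 4λ + 3 = 0.
Eigenvalues λ = 1, 3.
For λ=1: (A-λI) row 1 is [-2, 4], so an eigenvector is (-2, -1).
For λ=3: (A-λI) row 1 is [-4, 4], so an eigenvector is (1, 1).
General solution: c_1e^(t)(-2,-1) + c_2e^(3t)(1,1).

x(t) = -2c_1e^(t) + c_2e^(3t), z(t) = -c_1e^(t) + c_2e^(3t)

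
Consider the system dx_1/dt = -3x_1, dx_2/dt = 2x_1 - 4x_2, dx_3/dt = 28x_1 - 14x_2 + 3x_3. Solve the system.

Coefficient matrix A = [[-3, 0, 0], [2, -4, 0], [28, -14, 3]].
det(A - λI) = 0 gives eigenvalues λ = -3, -4, 3.
For λ=-3: eigenvector (1,2,0).
For λ=-4: eigenvector (0,1,2).
For λ=3: eigenvector (0,0,1).
General solution: c_1e^(-3t)(1,2,0) + c_2e^(-4t)(0,1,2) + c_3e^(3t)(0,0,1).

x_1(t) = c_1e^(-3t), x_2(t) = 2c_1e^(-3t) + c_2e^(-4t), x_3(t) = 2c_2e^(-4t) + c_3e^(3t)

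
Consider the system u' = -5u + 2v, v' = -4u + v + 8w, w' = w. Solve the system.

u(t) = 2K_1e^(t) - K_2e^(-3t) + K_3e^(-t), v(t) = 6K_1e^(t) - K_2e^(-3t) + 2K_3e^(-t), w(t) = K_1e^(t)

Coefficient matrix A = [[-5, 2, 0], [-4, 1, 8], [0, 0, 1]].
det(A - λI) = 0 gives eigenvalues λ = 1, -3, -1.
For λ=1: eigenvector (2,6,1).
For λ=-3: eigenvector (-1,-1,0).
For λ=-1: eigenvector (1,2,0).
General solution: K_1e^(t)(2,6,1) + K_2e^(-3t)(-1,-1,0) + K_3e^(-t)(1,2,0).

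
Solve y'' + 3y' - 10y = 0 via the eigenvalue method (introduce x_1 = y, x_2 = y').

Let x_1 = y, x_2 = y'. Then x_1' = x_2 and x_2' = 10x_1 - 3x_2.
A = [[0,1],[10,-3]]; det(A-λI) = λ^2 + 3λ - 10.
Eigenvalues λ = -5, 2 with eigenvectors (1,-5), (1,2).

y(t) = c_1e^(-5t) + c_2e^(2t)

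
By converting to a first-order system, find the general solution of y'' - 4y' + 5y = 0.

y(t) = c_1e^(2t)cos(t) + c_2e^(2t)sin(t)

Let x_1 = y, x_2 = y'. Then x_1' = x_2 and x_2' = -5x_1 + 4x_2.
A = [[0,1],[-5,4]]; det(A-λI) = λ^2 - 4λ + 5.
Eigenvalues λ = 2 ± i.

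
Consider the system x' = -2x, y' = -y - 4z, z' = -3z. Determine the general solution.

x(t) = C_1e^(-2t), y(t) = C_2e^(-t) + 2C_3e^(-3t), z(t) = C_3e^(-3t)

Coefficient matrix A = [[-2, 0, 0], [0, -1, -4], [0, 0, -3]].
det(A - λI) = 0 gives eigenvalues λ = -2, -1, -3.
For λ=-2: eigenvector (1,0,0).
For λ=-1: eigenvector (0,1,0).
For λ=-3: eigenvector (0,2,1).
General solution: C_1e^(-2t)(1,0,0) + C_2e^(-t)(0,1,0) + C_3e^(-3t)(0,2,1).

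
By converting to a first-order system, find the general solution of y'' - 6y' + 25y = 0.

y(t) = c_1e^(3t)cos(4t) + c_2e^(3t)sin(4t)

Let x_1 = y, x_2 = y'. Then x_1' = x_2 and x_2' = -25x_1 + 6x_2.
A = [[0,1],[-25,6]]; det(A-λI) = λ^2 - 6λ + 25.
Eigenvalues λ = 3 ± 4i.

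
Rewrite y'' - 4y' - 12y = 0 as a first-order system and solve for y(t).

Let x_1 = y, x_2 = y'. Then x_1' = x_2 and x_2' = 12x_1 + 4x_2.
A = [[0,1],[12,4]]; det(A-λI) = λ^2 - 4λ - 12.
Eigenvalues λ = 6, -2 with eigenvectors (1,6), (1,-2).

y(t) = C_1e^(6t) + C_2e^(-2t)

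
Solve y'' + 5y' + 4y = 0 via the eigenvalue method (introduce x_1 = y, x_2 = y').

Let x_1 = y, x_2 = y'. Then x_1' = x_2 and x_2' = -4x_1 - 5x_2.
A = [[0,1],[-4,-5]]; det(A-λI) = λ^2 + 5λ + 4.
Eigenvalues λ = -1, -4 with eigenvectors (1,-1), (1,-4).

y(t) = c_1e^(-t) + c_2e^(-4t)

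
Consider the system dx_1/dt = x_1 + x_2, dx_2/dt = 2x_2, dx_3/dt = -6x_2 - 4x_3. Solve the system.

x_1(t) = K_1e^(2t) + K_2e^(t), x_2(t) = K_1e^(2t), x_3(t) = -K_1e^(2t) + K_3e^(-4t)

Coefficient matrix A = [[1, 1, 0], [0, 2, 0], [0, -6, -4]].
det(A - λI) = 0 gives eigenvalues λ = 2, 1, -4.
For λ=2: eigenvector (1,1,-1).
For λ=1: eigenvector (1,0,0).
For λ=-4: eigenvector (0,0,1).
General solution: K_1e^(2t)(1,1,-1) + K_2e^(t)(1,0,0) + K_3e^(-4t)(0,0,1).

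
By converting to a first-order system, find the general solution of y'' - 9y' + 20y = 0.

y(t) = C_1e^(5t) + C_2e^(4t)

Let x_1 = y, x_2 = y'. Then x_1' = x_2 and x_2' = -20x_1 + 9x_2.
A = [[0,1],[-20,9]]; det(A-λI) = λ^2 - 9λ + 20.
Eigenvalues λ = 5, 4 with eigenvectors (1,5), (1,4).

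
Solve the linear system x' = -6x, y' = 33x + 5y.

Coefficient matrix A = [[-6, 0], [33, 5]].
Characteristic polynomial det(A - λI) = λ^2 + λ - 30 = 0.
Eigenvalues λ = 5, -6.
For λ=5: (A-λI) row 1 is [-11, 0], so an eigenvector is (0, -1).
For λ=-6: (A-λI) row 2 is [33, 11], so an eigenvector is (-1, 3).
General solution: K_1e^(5t)(0,-1) + K_2e^(-6t)(-1,3).

x(t) = -K_2e^(-6t), y(t) = -K_1e^(5t) + 3K_2e^(-6t)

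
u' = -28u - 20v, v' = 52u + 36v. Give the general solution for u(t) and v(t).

u(t) = 2c_1e^(4t)sin(4t) + c_1e^(4t)cos(4t) + c_2e^(4t)sin(4t) - 2c_2e^(4t)cos(4t), v(t) = -3c_1e^(4t)sin(4t) - 2c_1e^(4t)cos(4t) - 2c_2e^(4t)sin(4t) + 3c_2e^(4t)cos(4t)

Coefficient matrix A = [[-28, -20], [52, 36]].
Characteristic polynomial det(A - λI) = λ^2 - 8λ + 32 = 0.
Eigenvalues λ = 4 ± 4i (complex conjugate pair).
For λ=4+4i: an eigenvector is (1,-2) - i(2,-3) = (1 - 2i, -2 + 3i).
A real fundamental pair from Re and Im of e^((4+4i)t)v: X_1 = e^(4t)(cos(4t)·(1,-2) + sin(4t)·(2,-3)), X_2 = e^(4t)(sin(4t)·(1,-2) - cos(4t)·(2,-3)).
General solution: c_1X_1 + c_2X_2.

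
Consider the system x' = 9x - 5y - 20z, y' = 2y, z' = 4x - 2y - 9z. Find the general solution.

x(t) = 2C_1e^(-t) - 5C_2e^(2t) + 5C_3e^(t), y(t) = C_2e^(2t), z(t) = C_1e^(-t) - 2C_2e^(2t) + 2C_3e^(t)

Coefficient matrix A = [[9, -5, -20], [0, 2, 0], [4, -2, -9]].
det(A - λI) = 0 gives eigenvalues λ = -1, 2, 1.
For λ=-1: eigenvector (2,0,1).
For λ=2: eigenvector (-5,1,-2).
For λ=1: eigenvector (5,0,2).
General solution: C_1e^(-t)(2,0,1) + C_2e^(2t)(-5,1,-2) + C_3e^(t)(5,0,2).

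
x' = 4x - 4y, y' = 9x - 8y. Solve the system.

Coefficient matrix A = [[4, -4], [9, -8]].
Characteristic polynomial det(A - λI) = λ^2 + 4λ + 4 = 0.
Single eigenvalue λ = -2 with algebraic multiplicity 2.
Eigenvector v = (-2,-3); generalized eigenvector w with (A-λI)w=v is (1,2).
General solution: e^(-2t)[C_1·v + C_2·(t·v + w)].

x(t) = -2C_1e^(-2t) - 2C_2te^(-2t) + C_2e^(-2t), y(t) = -3C_1e^(-2t) - 3C_2te^(-2t) + 2C_2e^(-2t)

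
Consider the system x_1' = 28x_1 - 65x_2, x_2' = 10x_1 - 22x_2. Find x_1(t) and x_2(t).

Coefficient matrix A = [[28, -65], [10, -22]].
Characteristic polynomial det(A - λI) = λ^2 - 6λ + 34 = 0.
Eigenvalues λ = 3 ± 5i (complex conjugate pair).
For λ=3+5i: an eigenvector is (-3,-1) - i(-2,-1) = (-3 + 2i, -1 + i).
A real fundamental pair from Re and Im of e^((3+5i)t)v: X_1 = e^(3t)(cos(5t)·(-3,-1) + sin(5t)·(-2,-1)), X_2 = e^(3t)(sin(5t)·(-3,-1) - cos(5t)·(-2,-1)).
General solution: c_1X_1 + c_2X_2.

x_1(t) = -2c_1e^(3t)sin(5t) - 3c_1e^(3t)cos(5t) - 3c_2e^(3t)sin(5t) + 2c_2e^(3t)cos(5t), x_2(t) = -c_1e^(3t)sin(5t) - c_1e^(3t)cos(5t) - c_2e^(3t)sin(5t) + c_2e^(3t)cos(5t)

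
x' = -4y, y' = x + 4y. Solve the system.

x(t) = -2C_1e^(2t) - 2C_2te^(2t) - C_2e^(2t), y(t) = C_1e^(2t) + C_2te^(2t) + C_2e^(2t)

Coefficient matrix A = [[0, -4], [1, 4]].
Characteristic polynomial det(A - λI) = λ^2 - 4λ + 4 = 0.
Single eigenvalue λ = 2 with algebraic multiplicity 2.
Eigenvector v = (-2,1); generalized eigenvector w with (A-λI)w=v is (-1,1).
General solution: e^(2t)[C_1·v + C_2·(t·v + w)].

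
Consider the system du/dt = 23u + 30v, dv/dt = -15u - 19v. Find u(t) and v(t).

u(t) = -C_1e^(2t)sin(3t) - 3C_1e^(2t)cos(3t) - 3C_2e^(2t)sin(3t) + C_2e^(2t)cos(3t), v(t) = C_1e^(2t)sin(3t) + 2C_1e^(2t)cos(3t) + 2C_2e^(2t)sin(3t) - C_2e^(2t)cos(3t)

Coefficient matrix A = [[23, 30], [-15, -19]].
Characteristic polynomial det(A - λI) = λ^2 - 4λ + 13 = 0.
Eigenvalues λ = 2 ± 3i (complex conjugate pair).
For λ=2+3i: an eigenvector is (-3,2) - i(-1,1) = (-3 + i, 2 - i).
A real fundamental pair from Re and Im of e^((2+3i)t)v: X_1 = e^(2t)(cos(3t)·(-3,2) + sin(3t)·(-1,1)), X_2 = e^(2t)(sin(3t)·(-3,2) - cos(3t)·(-1,1)).
General solution: C_1X_1 + C_2X_2.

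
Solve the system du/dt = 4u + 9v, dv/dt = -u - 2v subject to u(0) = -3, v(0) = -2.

u(t) = -27te^(t) - 3e^(t), v(t) = 9te^(t) - 2e^(t)

Coefficient matrix A = [[4, 9], [-1, -2]].
Characteristic polynomial det(A - λI) = λ^2 - 2λ + 1 = 0.
Single eigenvalue λ = 1 with algebraic multiplicity 2.
Eigenvector v = (3,-1); generalized eigenvector w with (A-λI)w=v is (1,0).
General solution: e^(t)[c_1·v + c_2·(t·v + w)].
Applying u(0)=-3, v(0)=-2 gives c_1=2, c_2=-9.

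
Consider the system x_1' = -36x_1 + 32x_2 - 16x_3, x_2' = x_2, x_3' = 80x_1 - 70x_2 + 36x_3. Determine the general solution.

x_1(t) = -2K_1e^(4t) + K_3e^(-4t), x_2(t) = K_2e^(t), x_3(t) = 5K_1e^(4t) + 2K_2e^(t) - 2K_3e^(-4t)

Coefficient matrix A = [[-36, 32, -16], [0, 1, 0], [80, -70, 36]].
det(A - λI) = 0 gives eigenvalues λ = 4, 1, -4.
For λ=4: eigenvector (-2,0,5).
For λ=1: eigenvector (0,1,2).
For λ=-4: eigenvector (1,0,-2).
General solution: K_1e^(4t)(-2,0,5) + K_2e^(t)(0,1,2) + K_3e^(-4t)(1,0,-2).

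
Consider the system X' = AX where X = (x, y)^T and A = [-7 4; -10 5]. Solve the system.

Coefficient matrix A = [[-7, 4], [-10, 5]].
Characteristic polynomial det(A - λI) = λ^2 + 2λ + 5 = 0.
Eigenvalues λ = -1 ± 2i (complex conjugate pair).
For λ=-1+2i: an eigenvector is (1,1) - i(-1,-2) = (1 + i, 1 + 2i).
A real fundamental pair from Re and Im of e^((-1+2i)t)v: X_1 = e^(-t)(cos(2t)·(1,1) + sin(2t)·(-1,-2)), X_2 = e^(-t)(sin(2t)·(1,1) - cos(2t)·(-1,-2)).
General solution: c_1X_1 + c_2X_2.

x(t) = -c_1e^(-t)sin(2t) + c_1e^(-t)cos(2t) + c_2e^(-t)sin(2t) + c_2e^(-t)cos(2t), y(t) = -2c_1e^(-t)sin(2t) + c_1e^(-t)cos(2t) + c_2e^(-t)sin(2t) + 2c_2e^(-t)cos(2t)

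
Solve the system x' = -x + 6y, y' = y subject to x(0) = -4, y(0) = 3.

Coefficient matrix A = [[-1, 6], [0, 1]].
Characteristic polynomial det(A - λI) = λ^2 - 1 = 0.
Eigenvalues λ = 1, -1.
For λ=1: (A-λI) row 1 is [-2, 6], so an eigenvector is (-3, -1).
For λ=-1: (A-λI) row 1 is [0, 6], so an eigenvector is (1, 0).
General solution: C_1e^(t)(-3,-1) + C_2e^(-t)(1,0).
Applying x(0)=-4, y(0)=3 gives C_1=-3, C_2=-13.

x(t) = 9e^(t) - 13e^(-t), y(t) = 3e^(t)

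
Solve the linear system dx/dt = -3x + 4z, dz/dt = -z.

Coefficient matrix A = [[-3, 4], [0, -1]].
Characteristic polynomial det(A - λI) = λ^2 + 4λ + 3 = 0.
Eigenvalues λ = -1, -3.
For λ=-1: (A-λI) row 1 is [-2, 4], so an eigenvector is (-2, -1).
For λ=-3: (A-λI) row 1 is [0, 4], so an eigenvector is (1, 0).
General solution: c_1e^(-t)(-2,-1) + c_2e^(-3t)(1,0).

x(t) = -2c_1e^(-t) + c_2e^(-3t), z(t) = -c_1e^(-t)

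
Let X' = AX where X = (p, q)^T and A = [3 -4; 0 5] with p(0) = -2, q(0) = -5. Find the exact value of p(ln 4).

9472

A = [[3,-4],[0,5]]; eigenvalues λ = 5, 3.
Eigenvectors: (-2,1) for λ=5, (-1,0) for λ=3.
From the initial condition, c_1 = -5, c_2 = 12.
p(ln 4) = (-5)(4^5)(-2) + (12)(4^3)(-1) = 9472.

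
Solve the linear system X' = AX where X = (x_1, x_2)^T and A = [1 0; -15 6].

x_1(t) = -K_1e^(t), x_2(t) = -3K_1e^(t) + K_2e^(6t)

Coefficient matrix A = [[1, 0], [-15, 6]].
Characteristic polynomial det(A - λI) = λ^2 - 7λ + 6 = 0.
Eigenvalues λ = 1, 6.
For λ=1: (A-λI) row 2 is [-15, 5], so an eigenvector is (-1, -3).
For λ=6: (A-λI) row 1 is [-5, 0], so an eigenvector is (0, 1).
General solution: K_1e^(t)(-1,-3) + K_2e^(6t)(0,1).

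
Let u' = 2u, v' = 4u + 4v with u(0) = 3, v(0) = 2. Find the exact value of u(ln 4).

48

A = [[2,0],[4,4]]; eigenvalues λ = 2, 4.
Eigenvectors: (-1,2) for λ=2, (0,1) for λ=4.
From the initial condition, c_1 = -3, c_2 = 8.
u(ln 4) = (-3)(4^2)(-1) + (8)(4^4)(0) = 48.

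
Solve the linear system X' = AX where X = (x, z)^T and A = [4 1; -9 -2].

Coefficient matrix A = [[4, 1], [-9, -2]].
Characteristic polynomial det(A - λI) = λ^2 - 2λ + 1 = 0.
Single eigenvalue λ = 1 with algebraic multiplicity 2.
Eigenvector v = (1,-3); generalized eigenvector w with (A-λI)w=v is (0,1).
General solution: e^(t)[K_1·v + K_2·(t·v + w)].

x(t) = K_1e^(t) + K_2te^(t), z(t) = -3K_1e^(t) - 3K_2te^(t) + K_2e^(t)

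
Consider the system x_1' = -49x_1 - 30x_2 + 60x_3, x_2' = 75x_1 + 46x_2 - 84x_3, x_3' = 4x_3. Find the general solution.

Coefficient matrix A = [[-49, -30, 60], [75, 46, -84], [0, 0, 4]].
det(A - λI) = 0 gives eigenvalues λ = 1, -4, 4.
For λ=1: eigenvector (-3,5,0).
For λ=-4: eigenvector (-2,3,0).
For λ=4: eigenvector (0,2,1).
General solution: C_1e^(t)(-3,5,0) + C_2e^(-4t)(-2,3,0) + C_3e^(4t)(0,2,1).

x_1(t) = -3C_1e^(t) - 2C_2e^(-4t), x_2(t) = 5C_1e^(t) + 3C_2e^(-4t) + 2C_3e^(4t), x_3(t) = C_3e^(4t)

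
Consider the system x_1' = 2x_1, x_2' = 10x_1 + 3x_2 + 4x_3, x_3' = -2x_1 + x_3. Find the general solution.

x_1(t) = c_1e^(2t), x_2(t) = -2c_1e^(2t) - 2c_2e^(t) + c_3e^(3t), x_3(t) = -2c_1e^(2t) + c_2e^(t)

Coefficient matrix A = [[2, 0, 0], [10, 3, 4], [-2, 0, 1]].
det(A - λI) = 0 gives eigenvalues λ = 2, 1, 3.
For λ=2: eigenvector (1,-2,-2).
For λ=1: eigenvector (0,-2,1).
For λ=3: eigenvector (0,1,0).
General solution: c_1e^(2t)(1,-2,-2) + c_2e^(t)(0,-2,1) + c_3e^(3t)(0,1,0).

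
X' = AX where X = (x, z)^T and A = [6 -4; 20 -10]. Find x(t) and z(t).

x(t) = c_1e^(-2t)sin(4t) - c_2e^(-2t)cos(4t), z(t) = 2c_1e^(-2t)sin(4t) - c_1e^(-2t)cos(4t) - c_2e^(-2t)sin(4t) - 2c_2e^(-2t)cos(4t)

Coefficient matrix A = [[6, -4], [20, -10]].
Characteristic polynomial det(A - λI) = λ^2 + 4λ + 20 = 0.
Eigenvalues λ = -2 ± 4i (complex conjugate pair).
For λ=-2+4i: an eigenvector is (0,-1) - i(1,2) = (0 - i, -1 - 2i).
A real fundamental pair from Re and Im of e^((-2+4i)t)v: X_1 = e^(-2t)(cos(4t)·(0,-1) + sin(4t)·(1,2)), X_2 = e^(-2t)(sin(4t)·(0,-1) - cos(4t)·(1,2)).
General solution: c_1X_1 + c_2X_2.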